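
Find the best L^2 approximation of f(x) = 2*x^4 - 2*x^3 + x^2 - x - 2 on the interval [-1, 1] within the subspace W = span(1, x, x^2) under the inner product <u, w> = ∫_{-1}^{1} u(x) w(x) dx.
g(x) = 19*x^2/7 - 11*x/5 - 76/35

The best approximation g ∈ W is the orthogonal projection of f onto W. Writing g = a_0 + a_1 x + a_2 x^2, the coefficients solve the normal equations G · a = b where
  G_{ij} = <φ_i, φ_j> and b_i = <f, φ_i>, with φ_0 = 1, φ_1 = x, φ_2 = x^2.
G =
  [2, 0, 2/3]
  [0, 2/3, 0]
  [2/3, 0, 2/5],
b = (-38/15, -22/15, -38/105).
Solving gives a_0 = -76/35, a_1 = -11/5, a_2 = 19/7, so
  g(x) = 19*x^2/7 - 11*x/5 - 76/35.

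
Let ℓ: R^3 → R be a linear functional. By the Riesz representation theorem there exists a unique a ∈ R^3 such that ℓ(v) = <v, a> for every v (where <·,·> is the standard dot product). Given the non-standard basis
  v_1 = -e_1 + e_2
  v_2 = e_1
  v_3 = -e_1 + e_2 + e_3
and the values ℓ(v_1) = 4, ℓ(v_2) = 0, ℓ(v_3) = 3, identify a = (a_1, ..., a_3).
a = (0, 4, -1)

Write a = (a_1, ..., a_3) in the standard basis. For each basis vector v_i, ℓ(v_i) = <v_i, a> is a linear equation in the a_j's. Collect the n equations into a matrix system V a = ℓ, where row i of V is v_i (expressed in the standard basis). Since V is invertible (lower-triangular with 1s on the diagonal, up to permutation), solve by back-substitution:
  V =
[[-1, 1, 0],
 [1, 0, 0],
 [-1, 1, 1]]
  V a = (4, 0, 3)
Solving gives a = (0, 4, -1).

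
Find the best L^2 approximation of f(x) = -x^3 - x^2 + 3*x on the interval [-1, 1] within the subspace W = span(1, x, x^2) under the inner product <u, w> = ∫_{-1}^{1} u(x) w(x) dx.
g(x) = -x^2 + 12*x/5

The best approximation g ∈ W is the orthogonal projection of f onto W. Writing g = a_0 + a_1 x + a_2 x^2, the coefficients solve the normal equations G · a = b where
  G_{ij} = <φ_i, φ_j> and b_i = <f, φ_i>, with φ_0 = 1, φ_1 = x, φ_2 = x^2.
G =
  [2, 0, 2/3]
  [0, 2/3, 0]
  [2/3, 0, 2/5],
b = (-2/3, 8/5, -2/5).
Solving gives a_0 = 0, a_1 = 12/5, a_2 = -1, so
  g(x) = -x^2 + 12*x/5.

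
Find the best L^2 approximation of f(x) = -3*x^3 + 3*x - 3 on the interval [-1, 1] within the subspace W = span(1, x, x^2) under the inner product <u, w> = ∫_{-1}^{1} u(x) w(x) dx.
g(x) = 6*x/5 - 3

The best approximation g ∈ W is the orthogonal projection of f onto W. Writing g = a_0 + a_1 x + a_2 x^2, the coefficients solve the normal equations G · a = b where
  G_{ij} = <φ_i, φ_j> and b_i = <f, φ_i>, with φ_0 = 1, φ_1 = x, φ_2 = x^2.
G =
  [2, 0, 2/3]
  [0, 2/3, 0]
  [2/3, 0, 2/5],
b = (-6, 4/5, -2).
Solving gives a_0 = -3, a_1 = 6/5, a_2 = 0, so
  g(x) = 6*x/5 - 3.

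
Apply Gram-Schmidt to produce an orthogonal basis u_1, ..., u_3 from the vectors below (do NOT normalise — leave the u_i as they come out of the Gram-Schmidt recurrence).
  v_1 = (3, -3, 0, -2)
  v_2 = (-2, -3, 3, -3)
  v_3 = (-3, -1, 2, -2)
Orthogonal basis:
  u_1 = (3, -3, 0, -2)
  u_2 = (-71/22, -39/22, 3, -24/11)
  u_3 = (-90/601, 86/601, -238/601, -264/601)

Apply the Gram-Schmidt recurrence
  u_1 = v_1
  u_i = v_i − Σ_{j<i} ((v_i · u_j) / (u_j · u_j)) · u_j.

Step by step this gives:
  u_1 = (3, -3, 0, -2)
  u_2 = (-71/22, -39/22, 3, -24/11)
  u_3 = (-90/601, 86/601, -238/601, -264/601)

Orthogonality check:
  u_2 · u_1 = 0 (should be 0)
  u_3 · u_1 = 0 (should be 0)
  u_3 · u_2 = 0 (should be 0)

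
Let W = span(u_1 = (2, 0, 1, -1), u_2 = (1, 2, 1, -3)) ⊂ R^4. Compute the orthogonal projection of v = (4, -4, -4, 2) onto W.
proj_W(v) = (22/9, -32/9, 1/3, 29/9)

Set up U = [u_1 | ... | u_2] ∈ R^(4×2). The projector onto W = col(U) is P = U (U^T U)^(-1) U^T.
Compute U^T U =
  [6, 6]
  [6, 15],
and U^T v = (2, -14).
Solve U^T U · c = U^T v for the coefficients: c = (19/9, -16/9). The projection is proj_W(v) = U c.
Check: (v - proj_W(v)) · u_1 = 0  (should be 0).
Check: (v - proj_W(v)) · u_2 = 0  (should be 0).
Result: proj_W(v) = (22/9, -32/9, 1/3, 29/9).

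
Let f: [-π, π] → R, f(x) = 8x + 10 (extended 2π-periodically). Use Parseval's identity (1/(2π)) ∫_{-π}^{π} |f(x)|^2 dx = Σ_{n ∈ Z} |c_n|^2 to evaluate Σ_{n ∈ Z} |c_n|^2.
Σ |c_n|^2 = 64π^2/3 + 100

Expand and integrate term by term over [-π, π]:
  ∫ (8x)^2 dx = 64·(2π^3/3); ∫ 2·8·(10)·x dx = 0 (odd integrand); ∫ 10^2 dx = 100·2π.
So (1/(2π)) ∫_{-π}^{π} (8x + 10)^2 dx = 64π^2/3 + 100 = 64π^2/3 + 100.
Parseval ⇒ Σ |c_n|^2 = 64π^2/3 + 100.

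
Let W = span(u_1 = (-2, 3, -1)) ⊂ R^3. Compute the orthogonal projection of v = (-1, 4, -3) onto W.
proj_W(v) = (-17/7, 51/14, -17/14)

Set up U = [u_1 | ... | u_1] ∈ R^(3×1). The projector onto W = col(U) is P = U (U^T U)^(-1) U^T.
Compute U^T U =
  [14],
and U^T v = (17).
Solve U^T U · c = U^T v for the coefficients: c = (17/14). The projection is proj_W(v) = U c.
Check: (v - proj_W(v)) · u_1 = 0  (should be 0).
Result: proj_W(v) = (-17/7, 51/14, -17/14).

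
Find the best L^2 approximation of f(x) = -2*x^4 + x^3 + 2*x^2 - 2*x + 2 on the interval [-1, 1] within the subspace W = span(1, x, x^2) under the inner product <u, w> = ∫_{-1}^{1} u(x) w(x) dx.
g(x) = 2*x^2/7 - 7*x/5 + 76/35

The best approximation g ∈ W is the orthogonal projection of f onto W. Writing g = a_0 + a_1 x + a_2 x^2, the coefficients solve the normal equations G · a = b where
  G_{ij} = <φ_i, φ_j> and b_i = <f, φ_i>, with φ_0 = 1, φ_1 = x, φ_2 = x^2.
G =
  [2, 0, 2/3]
  [0, 2/3, 0]
  [2/3, 0, 2/5],
b = (68/15, -14/15, 164/105).
Solving gives a_0 = 76/35, a_1 = -7/5, a_2 = 2/7, so
  g(x) = 2*x^2/7 - 7*x/5 + 76/35.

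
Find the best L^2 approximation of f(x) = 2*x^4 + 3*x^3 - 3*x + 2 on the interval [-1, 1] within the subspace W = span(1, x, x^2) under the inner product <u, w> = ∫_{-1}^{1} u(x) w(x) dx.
g(x) = 12*x^2/7 - 6*x/5 + 64/35

The best approximation g ∈ W is the orthogonal projection of f onto W. Writing g = a_0 + a_1 x + a_2 x^2, the coefficients solve the normal equations G · a = b where
  G_{ij} = <φ_i, φ_j> and b_i = <f, φ_i>, with φ_0 = 1, φ_1 = x, φ_2 = x^2.
G =
  [2, 0, 2/3]
  [0, 2/3, 0]
  [2/3, 0, 2/5],
b = (24/5, -4/5, 40/21).
Solving gives a_0 = 64/35, a_1 = -6/5, a_2 = 12/7, so
  g(x) = 12*x^2/7 - 6*x/5 + 64/35.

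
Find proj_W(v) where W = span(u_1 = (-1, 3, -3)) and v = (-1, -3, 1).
proj_W(v) = (11/19, -33/19, 33/19)

Set up U = [u_1 | ... | u_1] ∈ R^(3×1). The projector onto W = col(U) is P = U (U^T U)^(-1) U^T.
Compute U^T U =
  [19],
and U^T v = (-11).
Solve U^T U · c = U^T v for the coefficients: c = (-11/19). The projection is proj_W(v) = U c.
Check: (v - proj_W(v)) · u_1 = 0  (should be 0).
Result: proj_W(v) = (11/19, -33/19, 33/19).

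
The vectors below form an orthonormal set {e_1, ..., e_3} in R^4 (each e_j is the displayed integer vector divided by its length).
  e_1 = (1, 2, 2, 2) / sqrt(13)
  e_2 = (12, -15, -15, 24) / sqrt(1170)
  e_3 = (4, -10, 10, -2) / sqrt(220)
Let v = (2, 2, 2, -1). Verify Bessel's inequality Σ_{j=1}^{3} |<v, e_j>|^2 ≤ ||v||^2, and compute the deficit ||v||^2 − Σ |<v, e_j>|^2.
Σ |<v, e_j>|^2 = 93/11; ||v||^2 = 13; deficit = 50/11

Write each e_j = u_j / sqrt(<u_j, u_j>) where u_j is the displayed integer vector. Then <v, e_j> = <v, u_j> / sqrt(<u_j, u_j>), so |<v, e_j>|^2 = <v, u_j>^2 / <u_j, u_j>.
Coefficients: <v, e_1> = 8/sqrt(13), <v, e_2> = -60/sqrt(1170), <v, e_3> = 10/sqrt(220).
Square and sum: Σ |<v, e_j>|^2 = 93/11.
Compute ||v||^2 = v·v = 13.
Deficit = 13 − 93/11 = 50/11 ≥ 0, confirming Bessel's inequality. (The deficit equals ||v − Σ <v,e_j> e_j||^2, the squared distance from v to span{e_j}.)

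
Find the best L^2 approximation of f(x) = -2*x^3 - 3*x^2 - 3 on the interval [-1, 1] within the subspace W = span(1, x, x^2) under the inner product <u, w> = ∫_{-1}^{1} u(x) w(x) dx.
g(x) = -3*x^2 - 6*x/5 - 3

The best approximation g ∈ W is the orthogonal projection of f onto W. Writing g = a_0 + a_1 x + a_2 x^2, the coefficients solve the normal equations G · a = b where
  G_{ij} = <φ_i, φ_j> and b_i = <f, φ_i>, with φ_0 = 1, φ_1 = x, φ_2 = x^2.
G =
  [2, 0, 2/3]
  [0, 2/3, 0]
  [2/3, 0, 2/5],
b = (-8, -4/5, -16/5).
Solving gives a_0 = -3, a_1 = -6/5, a_2 = -3, so
  g(x) = -3*x^2 - 6*x/5 - 3.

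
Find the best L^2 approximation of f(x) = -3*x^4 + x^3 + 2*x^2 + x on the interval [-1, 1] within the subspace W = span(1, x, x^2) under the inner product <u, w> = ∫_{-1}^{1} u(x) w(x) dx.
g(x) = -4*x^2/7 + 8*x/5 + 9/35

The best approximation g ∈ W is the orthogonal projection of f onto W. Writing g = a_0 + a_1 x + a_2 x^2, the coefficients solve the normal equations G · a = b where
  G_{ij} = <φ_i, φ_j> and b_i = <f, φ_i>, with φ_0 = 1, φ_1 = x, φ_2 = x^2.
G =
  [2, 0, 2/3]
  [0, 2/3, 0]
  [2/3, 0, 2/5],
b = (2/15, 16/15, -2/35).
Solving gives a_0 = 9/35, a_1 = 8/5, a_2 = -4/7, so
  g(x) = -4*x^2/7 + 8*x/5 + 9/35.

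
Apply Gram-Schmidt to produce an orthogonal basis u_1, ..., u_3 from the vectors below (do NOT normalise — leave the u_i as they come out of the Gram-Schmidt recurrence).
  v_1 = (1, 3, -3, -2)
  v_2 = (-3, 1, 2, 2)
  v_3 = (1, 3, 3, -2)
Orthogonal basis:
  u_1 = (1, 3, -3, -2)
  u_2 = (-59/23, 53/23, 16/23, 26/23)
  u_3 = (246/157, 258/157, 540/157, -300/157)

Apply the Gram-Schmidt recurrence
  u_1 = v_1
  u_i = v_i − Σ_{j<i} ((v_i · u_j) / (u_j · u_j)) · u_j.

Step by step this gives:
  u_1 = (1, 3, -3, -2)
  u_2 = (-59/23, 53/23, 16/23, 26/23)
  u_3 = (246/157, 258/157, 540/157, -300/157)

Orthogonality check:
  u_2 · u_1 = 0 (should be 0)
  u_3 · u_1 = 0 (should be 0)
  u_3 · u_2 = 0 (should be 0)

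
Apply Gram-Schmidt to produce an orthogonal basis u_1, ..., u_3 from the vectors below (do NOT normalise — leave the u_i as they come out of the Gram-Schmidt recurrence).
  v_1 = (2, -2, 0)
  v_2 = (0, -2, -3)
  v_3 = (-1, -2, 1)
Orthogonal basis:
  u_1 = (2, -2, 0)
  u_2 = (-1, -1, -3)
  u_3 = (-3/2, -3/2, 1)

Apply the Gram-Schmidt recurrence
  u_1 = v_1
  u_i = v_i − Σ_{j<i} ((v_i · u_j) / (u_j · u_j)) · u_j.

Step by step this gives:
  u_1 = (2, -2, 0)
  u_2 = (-1, -1, -3)
  u_3 = (-3/2, -3/2, 1)

Orthogonality check:
  u_2 · u_1 = 0 (should be 0)
  u_3 · u_1 = 0 (should be 0)
  u_3 · u_2 = 0 (should be 0)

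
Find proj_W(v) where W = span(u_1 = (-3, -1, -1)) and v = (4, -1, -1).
proj_W(v) = (30/11, 10/11, 10/11)

Set up U = [u_1 | ... | u_1] ∈ R^(3×1). The projector onto W = col(U) is P = U (U^T U)^(-1) U^T.
Compute U^T U =
  [11],
and U^T v = (-10).
Solve U^T U · c = U^T v for the coefficients: c = (-10/11). The projection is proj_W(v) = U c.
Check: (v - proj_W(v)) · u_1 = 0  (should be 0).
Result: proj_W(v) = (30/11, 10/11, 10/11).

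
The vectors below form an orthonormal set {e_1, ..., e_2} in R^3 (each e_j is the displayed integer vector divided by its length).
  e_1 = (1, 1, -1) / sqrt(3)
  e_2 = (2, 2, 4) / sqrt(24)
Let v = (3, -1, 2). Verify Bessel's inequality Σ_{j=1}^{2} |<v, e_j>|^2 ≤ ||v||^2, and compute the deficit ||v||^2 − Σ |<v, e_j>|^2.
Σ |<v, e_j>|^2 = 6; ||v||^2 = 14; deficit = 8

Write each e_j = u_j / sqrt(<u_j, u_j>) where u_j is the displayed integer vector. Then <v, e_j> = <v, u_j> / sqrt(<u_j, u_j>), so |<v, e_j>|^2 = <v, u_j>^2 / <u_j, u_j>.
Coefficients: <v, e_1> = 0/sqrt(3), <v, e_2> = 12/sqrt(24).
Square and sum: Σ |<v, e_j>|^2 = 6.
Compute ||v||^2 = v·v = 14.
Deficit = 14 − 6 = 8 ≥ 0, confirming Bessel's inequality. (The deficit equals ||v − Σ <v,e_j> e_j||^2, the squared distance from v to span{e_j}.)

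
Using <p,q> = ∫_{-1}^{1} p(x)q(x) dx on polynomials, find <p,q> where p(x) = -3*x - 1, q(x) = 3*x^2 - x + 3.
<p,q> = -6

Expand the product: p(x)·q(x) = -9*x^3 - 8*x - 3.
∫_{-1}^{1} of each monomial x^k gives [2/(k+1) if k even, 0 if k odd]. Integrating term-by-term (or equivalently evaluating the antiderivative F(x) = -9*x^4/4 - 4*x^2 - 3*x at the endpoints):
  F(1) − F(−1) = -37/4 − (-13/4) = -6.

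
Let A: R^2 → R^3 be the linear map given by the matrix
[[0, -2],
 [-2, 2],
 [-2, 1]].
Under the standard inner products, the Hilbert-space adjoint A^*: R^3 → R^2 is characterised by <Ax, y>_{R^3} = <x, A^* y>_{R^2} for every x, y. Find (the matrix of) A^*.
A^* = A^T =
[[0, -2, -2],
 [-2, 2, 1]]

For real matrices with standard dot products, the defining identity <Ax, y> = <x, A^* y> gives (Ax)^T y = x^T (A^*) y, i.e. x^T A^T y = x^T (A^*) y. Since this holds for all x, y, we must have A^* = A^T. Therefore
A^* =
[[0, -2, -2],
 [-2, 2, 1]].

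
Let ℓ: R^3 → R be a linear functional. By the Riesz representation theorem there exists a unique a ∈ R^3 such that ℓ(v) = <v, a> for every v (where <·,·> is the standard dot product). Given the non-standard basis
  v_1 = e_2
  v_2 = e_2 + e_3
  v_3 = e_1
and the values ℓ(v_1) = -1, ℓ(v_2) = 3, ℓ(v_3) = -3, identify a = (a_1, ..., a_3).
a = (-3, -1, 4)

Write a = (a_1, ..., a_3) in the standard basis. For each basis vector v_i, ℓ(v_i) = <v_i, a> is a linear equation in the a_j's. Collect the n equations into a matrix system V a = ℓ, where row i of V is v_i (expressed in the standard basis). Since V is invertible (lower-triangular with 1s on the diagonal, up to permutation), solve by back-substitution:
  V =
[[0, 1, 0],
 [0, 1, 1],
 [1, 0, 0]]
  V a = (-1, 3, -3)
Solving gives a = (-3, -1, 4).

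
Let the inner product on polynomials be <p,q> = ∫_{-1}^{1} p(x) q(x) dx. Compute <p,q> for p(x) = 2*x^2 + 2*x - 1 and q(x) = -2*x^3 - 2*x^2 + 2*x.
<p,q> = 4/5

Expand the product: p(x)·q(x) = -4*x^5 - 8*x^4 + 2*x^3 + 6*x^2 - 2*x.
∫_{-1}^{1} of each monomial x^k gives [2/(k+1) if k even, 0 if k odd]. Integrating term-by-term (or equivalently evaluating the antiderivative F(x) = -2*x^6/3 - 8*x^5/5 + x^4/2 + 2*x^3 - x^2 at the endpoints):
  F(1) − F(−1) = -23/30 − (-47/30) = 4/5.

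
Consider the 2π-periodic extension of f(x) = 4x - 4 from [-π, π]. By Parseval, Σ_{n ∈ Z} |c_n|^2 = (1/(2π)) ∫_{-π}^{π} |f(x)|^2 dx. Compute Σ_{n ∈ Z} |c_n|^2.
Σ |c_n|^2 = 16π^2/3 + 16

Expand and integrate term by term over [-π, π]:
  ∫ (4x)^2 dx = 16·(2π^3/3); ∫ 2·4·(-4)·x dx = 0 (odd integrand); ∫ (-4)^2 dx = 16·2π.
So (1/(2π)) ∫_{-π}^{π} (4x - 4)^2 dx = 16π^2/3 + 16 = 16π^2/3 + 16.
Parseval ⇒ Σ |c_n|^2 = 16π^2/3 + 16.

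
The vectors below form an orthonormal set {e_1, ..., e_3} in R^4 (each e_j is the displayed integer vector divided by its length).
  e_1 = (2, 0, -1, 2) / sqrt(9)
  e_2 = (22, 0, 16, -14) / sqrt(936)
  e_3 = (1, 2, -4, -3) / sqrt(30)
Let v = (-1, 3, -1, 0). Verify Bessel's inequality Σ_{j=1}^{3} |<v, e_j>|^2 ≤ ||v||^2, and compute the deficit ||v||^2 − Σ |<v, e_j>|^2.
Σ |<v, e_j>|^2 = 283/65; ||v||^2 = 11; deficit = 432/65

Write each e_j = u_j / sqrt(<u_j, u_j>) where u_j is the displayed integer vector. Then <v, e_j> = <v, u_j> / sqrt(<u_j, u_j>), so |<v, e_j>|^2 = <v, u_j>^2 / <u_j, u_j>.
Coefficients: <v, e_1> = -1/sqrt(9), <v, e_2> = -38/sqrt(936), <v, e_3> = 9/sqrt(30).
Square and sum: Σ |<v, e_j>|^2 = 283/65.
Compute ||v||^2 = v·v = 11.
Deficit = 11 − 283/65 = 432/65 ≥ 0, confirming Bessel's inequality. (The deficit equals ||v − Σ <v,e_j> e_j||^2, the squared distance from v to span{e_j}.)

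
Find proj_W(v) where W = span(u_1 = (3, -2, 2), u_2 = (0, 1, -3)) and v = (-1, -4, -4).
proj_W(v) = (51/53, 22/53, -134/53)

Set up U = [u_1 | ... | u_2] ∈ R^(3×2). The projector onto W = col(U) is P = U (U^T U)^(-1) U^T.
Compute U^T U =
  [17, -8]
  [-8, 10],
and U^T v = (-3, 8).
Solve U^T U · c = U^T v for the coefficients: c = (17/53, 56/53). The projection is proj_W(v) = U c.
Check: (v - proj_W(v)) · u_1 = 0  (should be 0).
Check: (v - proj_W(v)) · u_2 = 0  (should be 0).
Result: proj_W(v) = (51/53, 22/53, -134/53).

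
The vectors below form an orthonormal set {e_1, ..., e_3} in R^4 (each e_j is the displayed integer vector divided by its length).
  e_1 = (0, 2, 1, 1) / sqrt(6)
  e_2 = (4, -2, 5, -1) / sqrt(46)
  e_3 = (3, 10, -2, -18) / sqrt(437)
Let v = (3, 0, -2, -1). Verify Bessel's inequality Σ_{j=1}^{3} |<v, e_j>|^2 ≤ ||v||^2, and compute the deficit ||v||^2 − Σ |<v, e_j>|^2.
Σ |<v, e_j>|^2 = 74/19; ||v||^2 = 14; deficit = 192/19

Write each e_j = u_j / sqrt(<u_j, u_j>) where u_j is the displayed integer vector. Then <v, e_j> = <v, u_j> / sqrt(<u_j, u_j>), so |<v, e_j>|^2 = <v, u_j>^2 / <u_j, u_j>.
Coefficients: <v, e_1> = -3/sqrt(6), <v, e_2> = 3/sqrt(46), <v, e_3> = 31/sqrt(437).
Square and sum: Σ |<v, e_j>|^2 = 74/19.
Compute ||v||^2 = v·v = 14.
Deficit = 14 − 74/19 = 192/19 ≥ 0, confirming Bessel's inequality. (The deficit equals ||v − Σ <v,e_j> e_j||^2, the squared distance from v to span{e_j}.)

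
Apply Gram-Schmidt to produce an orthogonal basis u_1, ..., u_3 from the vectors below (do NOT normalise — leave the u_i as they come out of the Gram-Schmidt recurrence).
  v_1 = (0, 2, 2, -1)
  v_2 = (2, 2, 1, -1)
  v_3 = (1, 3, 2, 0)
Orthogonal basis:
  u_1 = (0, 2, 2, -1)
  u_2 = (2, 4/9, -5/9, -2/9)
  u_3 = (1/41, 23/41, 2/41, 50/41)

Apply the Gram-Schmidt recurrence
  u_1 = v_1
  u_i = v_i − Σ_{j<i} ((v_i · u_j) / (u_j · u_j)) · u_j.

Step by step this gives:
  u_1 = (0, 2, 2, -1)
  u_2 = (2, 4/9, -5/9, -2/9)
  u_3 = (1/41, 23/41, 2/41, 50/41)

Orthogonality check:
  u_2 · u_1 = 0 (should be 0)
  u_3 · u_1 = 0 (should be 0)
  u_3 · u_2 = 0 (should be 0)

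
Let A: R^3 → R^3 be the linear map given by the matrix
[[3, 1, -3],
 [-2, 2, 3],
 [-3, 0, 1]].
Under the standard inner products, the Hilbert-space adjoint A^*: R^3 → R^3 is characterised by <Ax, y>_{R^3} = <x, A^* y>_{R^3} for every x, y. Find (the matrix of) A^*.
A^* = A^T =
[[3, -2, -3],
 [1, 2, 0],
 [-3, 3, 1]]

For real matrices with standard dot products, the defining identity <Ax, y> = <x, A^* y> gives (Ax)^T y = x^T (A^*) y, i.e. x^T A^T y = x^T (A^*) y. Since this holds for all x, y, we must have A^* = A^T. Therefore
A^* =
[[3, -2, -3],
 [1, 2, 0],
 [-3, 3, 1]].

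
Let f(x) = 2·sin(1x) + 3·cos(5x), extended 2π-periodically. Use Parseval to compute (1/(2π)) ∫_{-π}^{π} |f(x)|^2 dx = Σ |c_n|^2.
Σ |c_n|^2 = 13/2

Expand |f|^2 and use orthogonality of {sin(nx), cos(mx)} on [-π, π]:
  ∫_{-π}^{π} sin(nx)^2 dx = π, ∫ cos(mx)^2 dx = π, and cross terms integrate to 0.
So ∫_{-π}^{π} f(x)^2 dx = 2^2 · π + 3^2 · π = (4 + 9)π.
Divide by 2π: (4 + 9)/2 = 13/2.
By Parseval, this equals Σ |c_n|^2.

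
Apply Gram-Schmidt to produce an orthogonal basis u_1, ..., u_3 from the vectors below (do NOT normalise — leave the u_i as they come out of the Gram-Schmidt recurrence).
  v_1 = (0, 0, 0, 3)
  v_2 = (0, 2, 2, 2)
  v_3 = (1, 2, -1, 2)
Orthogonal basis:
  u_1 = (0, 0, 0, 3)
  u_2 = (0, 2, 2, 0)
  u_3 = (1, 3/2, -3/2, 0)

Apply the Gram-Schmidt recurrence
  u_1 = v_1
  u_i = v_i − Σ_{j<i} ((v_i · u_j) / (u_j · u_j)) · u_j.

Step by step this gives:
  u_1 = (0, 0, 0, 3)
  u_2 = (0, 2, 2, 0)
  u_3 = (1, 3/2, -3/2, 0)

Orthogonality check:
  u_2 · u_1 = 0 (should be 0)
  u_3 · u_1 = 0 (should be 0)
  u_3 · u_2 = 0 (should be 0)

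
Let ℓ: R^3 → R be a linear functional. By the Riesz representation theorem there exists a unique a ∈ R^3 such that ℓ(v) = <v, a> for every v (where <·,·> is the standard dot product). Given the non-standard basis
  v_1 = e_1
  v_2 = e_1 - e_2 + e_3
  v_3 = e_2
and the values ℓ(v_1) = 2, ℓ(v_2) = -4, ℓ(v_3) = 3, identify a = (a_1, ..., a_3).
a = (2, 3, -3)

Write a = (a_1, ..., a_3) in the standard basis. For each basis vector v_i, ℓ(v_i) = <v_i, a> is a linear equation in the a_j's. Collect the n equations into a matrix system V a = ℓ, where row i of V is v_i (expressed in the standard basis). Since V is invertible (lower-triangular with 1s on the diagonal, up to permutation), solve by back-substitution:
  V =
[[1, 0, 0],
 [1, -1, 1],
 [0, 1, 0]]
  V a = (2, -4, 3)
Solving gives a = (2, 3, -3).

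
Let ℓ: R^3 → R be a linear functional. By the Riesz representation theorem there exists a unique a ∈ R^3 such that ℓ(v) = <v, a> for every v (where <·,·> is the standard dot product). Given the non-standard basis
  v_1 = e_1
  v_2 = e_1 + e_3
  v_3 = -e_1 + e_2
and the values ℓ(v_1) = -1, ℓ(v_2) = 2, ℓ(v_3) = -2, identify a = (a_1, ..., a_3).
a = (-1, -3, 3)

Write a = (a_1, ..., a_3) in the standard basis. For each basis vector v_i, ℓ(v_i) = <v_i, a> is a linear equation in the a_j's. Collect the n equations into a matrix system V a = ℓ, where row i of V is v_i (expressed in the standard basis). Since V is invertible (lower-triangular with 1s on the diagonal, up to permutation), solve by back-substitution:
  V =
[[1, 0, 0],
 [1, 0, 1],
 [-1, 1, 0]]
  V a = (-1, 2, -2)
Solving gives a = (-1, -3, 3).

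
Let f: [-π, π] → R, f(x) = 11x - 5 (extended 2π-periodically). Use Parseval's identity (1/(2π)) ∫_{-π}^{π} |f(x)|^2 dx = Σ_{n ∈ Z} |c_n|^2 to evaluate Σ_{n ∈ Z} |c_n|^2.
Σ |c_n|^2 = 121π^2/3 + 25

Expand and integrate term by term over [-π, π]:
  ∫ (11x)^2 dx = 121·(2π^3/3); ∫ 2·11·(-5)·x dx = 0 (odd integrand); ∫ (-5)^2 dx = 25·2π.
So (1/(2π)) ∫_{-π}^{π} (11x - 5)^2 dx = 121π^2/3 + 25 = 121π^2/3 + 25.
Parseval ⇒ Σ |c_n|^2 = 121π^2/3 + 25.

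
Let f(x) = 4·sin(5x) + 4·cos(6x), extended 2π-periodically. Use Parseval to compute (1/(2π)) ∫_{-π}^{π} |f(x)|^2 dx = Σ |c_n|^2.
Σ |c_n|^2 = 16

Expand |f|^2 and use orthogonality of {sin(nx), cos(mx)} on [-π, π]:
  ∫_{-π}^{π} sin(nx)^2 dx = π, ∫ cos(mx)^2 dx = π, and cross terms integrate to 0.
So ∫_{-π}^{π} f(x)^2 dx = 4^2 · π + 4^2 · π = (16 + 16)π.
Divide by 2π: (16 + 16)/2 = 16.
By Parseval, this equals Σ |c_n|^2.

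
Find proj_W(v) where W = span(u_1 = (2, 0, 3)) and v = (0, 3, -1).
proj_W(v) = (-6/13, 0, -9/13)

Set up U = [u_1 | ... | u_1] ∈ R^(3×1). The projector onto W = col(U) is P = U (U^T U)^(-1) U^T.
Compute U^T U =
  [13],
and U^T v = (-3).
Solve U^T U · c = U^T v for the coefficients: c = (-3/13). The projection is proj_W(v) = U c.
Check: (v - proj_W(v)) · u_1 = 0  (should be 0).
Result: proj_W(v) = (-6/13, 0, -9/13).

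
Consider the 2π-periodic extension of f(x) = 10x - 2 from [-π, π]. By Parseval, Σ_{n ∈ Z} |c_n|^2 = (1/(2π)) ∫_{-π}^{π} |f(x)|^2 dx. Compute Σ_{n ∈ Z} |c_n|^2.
Σ |c_n|^2 = 100π^2/3 + 4

Expand and integrate term by term over [-π, π]:
  ∫ (10x)^2 dx = 100·(2π^3/3); ∫ 2·10·(-2)·x dx = 0 (odd integrand); ∫ (-2)^2 dx = 4·2π.
So (1/(2π)) ∫_{-π}^{π} (10x - 2)^2 dx = 100π^2/3 + 4 = 100π^2/3 + 4.
Parseval ⇒ Σ |c_n|^2 = 100π^2/3 + 4.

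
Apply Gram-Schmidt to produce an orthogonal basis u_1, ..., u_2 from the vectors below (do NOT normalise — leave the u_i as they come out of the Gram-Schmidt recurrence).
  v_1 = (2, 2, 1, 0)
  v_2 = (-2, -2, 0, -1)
Orthogonal basis:
  u_1 = (2, 2, 1, 0)
  u_2 = (-2/9, -2/9, 8/9, -1)

Apply the Gram-Schmidt recurrence
  u_1 = v_1
  u_i = v_i − Σ_{j<i} ((v_i · u_j) / (u_j · u_j)) · u_j.

Step by step this gives:
  u_1 = (2, 2, 1, 0)
  u_2 = (-2/9, -2/9, 8/9, -1)

Orthogonality check:
  u_2 · u_1 = 0 (should be 0)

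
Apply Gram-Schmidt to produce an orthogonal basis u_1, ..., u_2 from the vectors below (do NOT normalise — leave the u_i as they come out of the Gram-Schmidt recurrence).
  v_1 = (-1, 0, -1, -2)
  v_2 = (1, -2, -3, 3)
Orthogonal basis:
  u_1 = (-1, 0, -1, -2)
  u_2 = (1/3, -2, -11/3, 5/3)

Apply the Gram-Schmidt recurrence
  u_1 = v_1
  u_i = v_i − Σ_{j<i} ((v_i · u_j) / (u_j · u_j)) · u_j.

Step by step this gives:
  u_1 = (-1, 0, -1, -2)
  u_2 = (1/3, -2, -11/3, 5/3)

Orthogonality check:
  u_2 · u_1 = 0 (should be 0)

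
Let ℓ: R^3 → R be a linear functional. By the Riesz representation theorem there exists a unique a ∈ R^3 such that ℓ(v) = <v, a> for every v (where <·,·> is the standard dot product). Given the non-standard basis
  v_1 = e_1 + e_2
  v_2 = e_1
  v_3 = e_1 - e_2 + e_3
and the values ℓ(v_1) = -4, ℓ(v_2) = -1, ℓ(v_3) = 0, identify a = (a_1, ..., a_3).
a = (-1, -3, -2)

Write a = (a_1, ..., a_3) in the standard basis. For each basis vector v_i, ℓ(v_i) = <v_i, a> is a linear equation in the a_j's. Collect the n equations into a matrix system V a = ℓ, where row i of V is v_i (expressed in the standard basis). Since V is invertible (lower-triangular with 1s on the diagonal, up to permutation), solve by back-substitution:
  V =
[[1, 1, 0],
 [1, 0, 0],
 [1, -1, 1]]
  V a = (-4, -1, 0)
Solving gives a = (-1, -3, -2).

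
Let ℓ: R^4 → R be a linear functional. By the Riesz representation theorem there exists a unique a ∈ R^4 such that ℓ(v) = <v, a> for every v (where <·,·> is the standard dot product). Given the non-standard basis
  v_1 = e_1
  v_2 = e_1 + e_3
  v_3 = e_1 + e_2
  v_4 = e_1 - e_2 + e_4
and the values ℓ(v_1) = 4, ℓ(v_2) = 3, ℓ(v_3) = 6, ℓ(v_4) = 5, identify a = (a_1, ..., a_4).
a = (4, 2, -1, 3)

Write a = (a_1, ..., a_4) in the standard basis. For each basis vector v_i, ℓ(v_i) = <v_i, a> is a linear equation in the a_j's. Collect the n equations into a matrix system V a = ℓ, where row i of V is v_i (expressed in the standard basis). Since V is invertible (lower-triangular with 1s on the diagonal, up to permutation), solve by back-substitution:
  V =
[[1, 0, 0, 0],
 [1, 0, 1, 0],
 [1, 1, 0, 0],
 [1, -1, 0, 1]]
  V a = (4, 3, 6, 5)
Solving gives a = (4, 2, -1, 3).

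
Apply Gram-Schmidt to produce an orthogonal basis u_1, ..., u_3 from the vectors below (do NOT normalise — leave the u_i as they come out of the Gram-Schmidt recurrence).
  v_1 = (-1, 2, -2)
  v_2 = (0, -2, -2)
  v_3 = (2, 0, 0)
Orthogonal basis:
  u_1 = (-1, 2, -2)
  u_2 = (0, -2, -2)
  u_3 = (16/9, 4/9, -4/9)

Apply the Gram-Schmidt recurrence
  u_1 = v_1
  u_i = v_i − Σ_{j<i} ((v_i · u_j) / (u_j · u_j)) · u_j.

Step by step this gives:
  u_1 = (-1, 2, -2)
  u_2 = (0, -2, -2)
  u_3 = (16/9, 4/9, -4/9)

Orthogonality check:
  u_2 · u_1 = 0 (should be 0)
  u_3 · u_1 = 0 (should be 0)
  u_3 · u_2 = 0 (should be 0)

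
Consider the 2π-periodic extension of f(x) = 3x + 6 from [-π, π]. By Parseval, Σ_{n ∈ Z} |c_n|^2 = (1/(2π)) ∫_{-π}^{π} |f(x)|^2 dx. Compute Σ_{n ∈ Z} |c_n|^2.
Σ |c_n|^2 = 3π^2 + 36

Expand and integrate term by term over [-π, π]:
  ∫ (3x)^2 dx = 9·(2π^3/3); ∫ 2·3·(6)·x dx = 0 (odd integrand); ∫ 6^2 dx = 36·2π.
So (1/(2π)) ∫_{-π}^{π} (3x + 6)^2 dx = 9π^2/3 + 36 = 3π^2 + 36.
Parseval ⇒ Σ |c_n|^2 = 3π^2 + 36.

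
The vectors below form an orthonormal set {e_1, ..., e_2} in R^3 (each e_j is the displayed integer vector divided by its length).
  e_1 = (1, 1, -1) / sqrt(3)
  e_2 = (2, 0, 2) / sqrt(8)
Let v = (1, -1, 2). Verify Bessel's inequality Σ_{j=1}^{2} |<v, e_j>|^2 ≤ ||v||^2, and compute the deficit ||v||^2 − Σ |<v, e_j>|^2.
Σ |<v, e_j>|^2 = 35/6; ||v||^2 = 6; deficit = 1/6

Write each e_j = u_j / sqrt(<u_j, u_j>) where u_j is the displayed integer vector. Then <v, e_j> = <v, u_j> / sqrt(<u_j, u_j>), so |<v, e_j>|^2 = <v, u_j>^2 / <u_j, u_j>.
Coefficients: <v, e_1> = -2/sqrt(3), <v, e_2> = 6/sqrt(8).
Square and sum: Σ |<v, e_j>|^2 = 35/6.
Compute ||v||^2 = v·v = 6.
Deficit = 6 − 35/6 = 1/6 ≥ 0, confirming Bessel's inequality. (The deficit equals ||v − Σ <v,e_j> e_j||^2, the squared distance from v to span{e_j}.)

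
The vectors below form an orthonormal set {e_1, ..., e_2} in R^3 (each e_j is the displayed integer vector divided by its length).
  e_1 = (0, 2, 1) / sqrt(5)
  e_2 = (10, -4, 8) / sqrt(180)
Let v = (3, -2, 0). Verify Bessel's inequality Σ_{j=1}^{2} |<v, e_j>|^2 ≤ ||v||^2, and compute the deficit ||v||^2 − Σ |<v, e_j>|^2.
Σ |<v, e_j>|^2 = 101/9; ||v||^2 = 13; deficit = 16/9

Write each e_j = u_j / sqrt(<u_j, u_j>) where u_j is the displayed integer vector. Then <v, e_j> = <v, u_j> / sqrt(<u_j, u_j>), so |<v, e_j>|^2 = <v, u_j>^2 / <u_j, u_j>.
Coefficients: <v, e_1> = -4/sqrt(5), <v, e_2> = 38/sqrt(180).
Square and sum: Σ |<v, e_j>|^2 = 101/9.
Compute ||v||^2 = v·v = 13.
Deficit = 13 − 101/9 = 16/9 ≥ 0, confirming Bessel's inequality. (The deficit equals ||v − Σ <v,e_j> e_j||^2, the squared distance from v to span{e_j}.)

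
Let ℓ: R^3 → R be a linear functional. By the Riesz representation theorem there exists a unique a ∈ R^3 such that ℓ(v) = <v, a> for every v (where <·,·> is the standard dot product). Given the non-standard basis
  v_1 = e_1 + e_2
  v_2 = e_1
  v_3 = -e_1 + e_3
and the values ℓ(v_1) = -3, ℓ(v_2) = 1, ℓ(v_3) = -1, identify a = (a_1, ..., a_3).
a = (1, -4, 0)

Write a = (a_1, ..., a_3) in the standard basis. For each basis vector v_i, ℓ(v_i) = <v_i, a> is a linear equation in the a_j's. Collect the n equations into a matrix system V a = ℓ, where row i of V is v_i (expressed in the standard basis). Since V is invertible (lower-triangular with 1s on the diagonal, up to permutation), solve by back-substitution:
  V =
[[1, 1, 0],
 [1, 0, 0],
 [-1, 0, 1]]
  V a = (-3, 1, -1)
Solving gives a = (1, -4, 0).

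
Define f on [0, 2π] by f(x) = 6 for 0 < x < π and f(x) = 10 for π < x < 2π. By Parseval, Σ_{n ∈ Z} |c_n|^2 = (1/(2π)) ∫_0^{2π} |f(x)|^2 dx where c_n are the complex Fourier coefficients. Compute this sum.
Σ |c_n|^2 = 68

Parseval equates the L^2 energy of f (normalised by 1/(2π)) with the ℓ^2 sum of its Fourier coefficients: (1/(2π)) ∫_0^{2π} |f|^2 = Σ |c_n|^2.
Compute the left side: (1/(2π)) [∫_0^π 6^2 dx + ∫_π^{2π} 10^2 dx] = (1/(2π)) · (36π + 100π) = (36 + 100)/2 = 68.
So Σ_{n ∈ Z} |c_n|^2 = 68.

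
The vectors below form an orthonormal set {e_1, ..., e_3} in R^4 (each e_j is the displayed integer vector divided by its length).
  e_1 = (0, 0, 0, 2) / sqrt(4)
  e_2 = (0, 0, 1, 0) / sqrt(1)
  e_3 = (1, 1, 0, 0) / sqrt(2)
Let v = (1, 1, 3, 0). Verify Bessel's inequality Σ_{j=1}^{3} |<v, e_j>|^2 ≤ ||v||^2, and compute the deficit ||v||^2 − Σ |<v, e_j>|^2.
Σ |<v, e_j>|^2 = 11; ||v||^2 = 11; deficit = 0

Write each e_j = u_j / sqrt(<u_j, u_j>) where u_j is the displayed integer vector. Then <v, e_j> = <v, u_j> / sqrt(<u_j, u_j>), so |<v, e_j>|^2 = <v, u_j>^2 / <u_j, u_j>.
Coefficients: <v, e_1> = 0/sqrt(4), <v, e_2> = 3/sqrt(1), <v, e_3> = 2/sqrt(2).
Square and sum: Σ |<v, e_j>|^2 = 11.
Compute ||v||^2 = v·v = 11.
Deficit = 11 − 11 = 0 ≥ 0, confirming Bessel's inequality. (The deficit equals ||v − Σ <v,e_j> e_j||^2, the squared distance from v to span{e_j}.)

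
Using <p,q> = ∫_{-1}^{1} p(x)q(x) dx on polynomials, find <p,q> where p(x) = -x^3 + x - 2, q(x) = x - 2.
<p,q> = 124/15

Expand the product: p(x)·q(x) = -x^4 + 2*x^3 + x^2 - 4*x + 4.
∫_{-1}^{1} of each monomial x^k gives [2/(k+1) if k even, 0 if k odd]. Integrating term-by-term (or equivalently evaluating the antiderivative F(x) = -x^5/5 + x^4/2 + x^3/3 - 2*x^2 + 4*x at the endpoints):
  F(1) − F(−1) = 79/30 − (-169/30) = 124/15.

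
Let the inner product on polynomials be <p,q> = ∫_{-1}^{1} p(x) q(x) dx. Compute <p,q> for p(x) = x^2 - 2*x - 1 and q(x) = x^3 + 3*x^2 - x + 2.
<p,q> = -44/15

Expand the product: p(x)·q(x) = x^5 + x^4 - 8*x^3 + x^2 - 3*x - 2.
∫_{-1}^{1} of each monomial x^k gives [2/(k+1) if k even, 0 if k odd]. Integrating term-by-term (or equivalently evaluating the antiderivative F(x) = x^6/6 + x^5/5 - 2*x^4 + x^3/3 - 3*x^2/2 - 2*x at the endpoints):
  F(1) − F(−1) = -24/5 − (-28/15) = -44/15.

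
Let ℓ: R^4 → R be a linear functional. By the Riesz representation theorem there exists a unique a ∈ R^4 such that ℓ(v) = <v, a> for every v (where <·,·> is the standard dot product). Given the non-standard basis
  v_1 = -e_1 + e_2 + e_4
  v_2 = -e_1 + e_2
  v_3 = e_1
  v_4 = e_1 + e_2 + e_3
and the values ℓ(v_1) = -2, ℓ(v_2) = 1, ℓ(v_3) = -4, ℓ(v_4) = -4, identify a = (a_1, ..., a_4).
a = (-4, -3, 3, -3)

Write a = (a_1, ..., a_4) in the standard basis. For each basis vector v_i, ℓ(v_i) = <v_i, a> is a linear equation in the a_j's. Collect the n equations into a matrix system V a = ℓ, where row i of V is v_i (expressed in the standard basis). Since V is invertible (lower-triangular with 1s on the diagonal, up to permutation), solve by back-substitution:
  V =
[[-1, 1, 0, 1],
 [-1, 1, 0, 0],
 [1, 0, 0, 0],
 [1, 1, 1, 0]]
  V a = (-2, 1, -4, -4)
Solving gives a = (-4, -3, 3, -3).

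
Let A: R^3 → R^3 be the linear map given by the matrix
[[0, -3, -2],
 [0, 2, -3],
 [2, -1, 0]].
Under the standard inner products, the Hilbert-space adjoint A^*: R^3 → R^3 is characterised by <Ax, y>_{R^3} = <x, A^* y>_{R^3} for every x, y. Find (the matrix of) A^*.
A^* = A^T =
[[0, 0, 2],
 [-3, 2, -1],
 [-2, -3, 0]]

For real matrices with standard dot products, the defining identity <Ax, y> = <x, A^* y> gives (Ax)^T y = x^T (A^*) y, i.e. x^T A^T y = x^T (A^*) y. Since this holds for all x, y, we must have A^* = A^T. Therefore
A^* =
[[0, 0, 2],
 [-3, 2, -1],
 [-2, -3, 0]].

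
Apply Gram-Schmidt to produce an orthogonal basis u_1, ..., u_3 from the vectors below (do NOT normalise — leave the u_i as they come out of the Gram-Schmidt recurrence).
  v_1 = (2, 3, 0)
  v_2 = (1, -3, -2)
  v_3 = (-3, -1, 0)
Orthogonal basis:
  u_1 = (2, 3, 0)
  u_2 = (27/13, -18/13, -2)
  u_3 = (-12/19, 8/19, -18/19)

Apply the Gram-Schmidt recurrence
  u_1 = v_1
  u_i = v_i − Σ_{j<i} ((v_i · u_j) / (u_j · u_j)) · u_j.

Step by step this gives:
  u_1 = (2, 3, 0)
  u_2 = (27/13, -18/13, -2)
  u_3 = (-12/19, 8/19, -18/19)

Orthogonality check:
  u_2 · u_1 = 0 (should be 0)
  u_3 · u_1 = 0 (should be 0)
  u_3 · u_2 = 0 (should be 0)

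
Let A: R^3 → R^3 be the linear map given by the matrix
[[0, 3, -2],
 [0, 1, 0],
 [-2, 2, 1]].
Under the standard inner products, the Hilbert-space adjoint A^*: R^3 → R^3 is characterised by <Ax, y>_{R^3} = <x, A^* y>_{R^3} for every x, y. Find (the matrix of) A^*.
A^* = A^T =
[[0, 0, -2],
 [3, 1, 2],
 [-2, 0, 1]]

For real matrices with standard dot products, the defining identity <Ax, y> = <x, A^* y> gives (Ax)^T y = x^T (A^*) y, i.e. x^T A^T y = x^T (A^*) y. Since this holds for all x, y, we must have A^* = A^T. Therefore
A^* =
[[0, 0, -2],
 [3, 1, 2],
 [-2, 0, 1]].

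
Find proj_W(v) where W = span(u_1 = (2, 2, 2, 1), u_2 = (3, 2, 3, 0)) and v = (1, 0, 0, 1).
proj_W(v) = (3/10, 3/5, 3/10, 3/5)

Set up U = [u_1 | ... | u_2] ∈ R^(4×2). The projector onto W = col(U) is P = U (U^T U)^(-1) U^T.
Compute U^T U =
  [13, 16]
  [16, 22],
and U^T v = (3, 3).
Solve U^T U · c = U^T v for the coefficients: c = (3/5, -3/10). The projection is proj_W(v) = U c.
Check: (v - proj_W(v)) · u_1 = 0  (should be 0).
Check: (v - proj_W(v)) · u_2 = 0  (should be 0).
Result: proj_W(v) = (3/10, 3/5, 3/10, 3/5).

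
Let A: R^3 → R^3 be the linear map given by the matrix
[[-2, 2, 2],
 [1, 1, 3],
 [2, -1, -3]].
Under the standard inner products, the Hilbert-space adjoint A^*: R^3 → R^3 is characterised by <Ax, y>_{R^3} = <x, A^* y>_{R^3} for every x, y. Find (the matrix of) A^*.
A^* = A^T =
[[-2, 1, 2],
 [2, 1, -1],
 [2, 3, -3]]

For real matrices with standard dot products, the defining identity <Ax, y> = <x, A^* y> gives (Ax)^T y = x^T (A^*) y, i.e. x^T A^T y = x^T (A^*) y. Since this holds for all x, y, we must have A^* = A^T. Therefore
A^* =
[[-2, 1, 2],
 [2, 1, -1],
 [2, 3, -3]].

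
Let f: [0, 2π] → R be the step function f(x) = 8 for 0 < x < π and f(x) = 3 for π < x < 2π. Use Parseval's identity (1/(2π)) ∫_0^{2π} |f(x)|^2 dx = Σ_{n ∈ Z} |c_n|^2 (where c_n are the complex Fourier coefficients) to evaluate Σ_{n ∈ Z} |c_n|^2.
Σ |c_n|^2 = 73/2

Parseval equates the L^2 energy of f (normalised by 1/(2π)) with the ℓ^2 sum of its Fourier coefficients: (1/(2π)) ∫_0^{2π} |f|^2 = Σ |c_n|^2.
Compute the left side: (1/(2π)) [∫_0^π 8^2 dx + ∫_π^{2π} 3^2 dx] = (1/(2π)) · (64π + 9π) = (64 + 9)/2 = 73/2.
So Σ_{n ∈ Z} |c_n|^2 = 73/2.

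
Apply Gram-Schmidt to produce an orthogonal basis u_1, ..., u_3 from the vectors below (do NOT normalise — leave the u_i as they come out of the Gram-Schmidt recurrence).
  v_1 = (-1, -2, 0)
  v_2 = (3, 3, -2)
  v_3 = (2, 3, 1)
Orthogonal basis:
  u_1 = (-1, -2, 0)
  u_2 = (6/5, -3/5, -2)
  u_3 = (20/29, -10/29, 15/29)

Apply the Gram-Schmidt recurrence
  u_1 = v_1
  u_i = v_i − Σ_{j<i} ((v_i · u_j) / (u_j · u_j)) · u_j.

Step by step this gives:
  u_1 = (-1, -2, 0)
  u_2 = (6/5, -3/5, -2)
  u_3 = (20/29, -10/29, 15/29)

Orthogonality check:
  u_2 · u_1 = 0 (should be 0)
  u_3 · u_1 = 0 (should be 0)
  u_3 · u_2 = 0 (should be 0)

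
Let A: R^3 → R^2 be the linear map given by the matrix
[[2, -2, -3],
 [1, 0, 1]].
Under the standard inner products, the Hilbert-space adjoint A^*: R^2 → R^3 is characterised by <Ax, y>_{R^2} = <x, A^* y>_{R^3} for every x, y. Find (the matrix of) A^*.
A^* = A^T =
[[2, 1],
 [-2, 0],
 [-3, 1]]

For real matrices with standard dot products, the defining identity <Ax, y> = <x, A^* y> gives (Ax)^T y = x^T (A^*) y, i.e. x^T A^T y = x^T (A^*) y. Since this holds for all x, y, we must have A^* = A^T. Therefore
A^* =
[[2, 1],
 [-2, 0],
 [-3, 1]].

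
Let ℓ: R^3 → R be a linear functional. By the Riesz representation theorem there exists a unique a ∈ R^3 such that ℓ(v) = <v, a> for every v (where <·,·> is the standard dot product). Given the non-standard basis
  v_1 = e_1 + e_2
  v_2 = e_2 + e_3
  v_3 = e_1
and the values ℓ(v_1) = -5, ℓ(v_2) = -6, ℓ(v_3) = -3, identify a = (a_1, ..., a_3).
a = (-3, -2, -4)

Write a = (a_1, ..., a_3) in the standard basis. For each basis vector v_i, ℓ(v_i) = <v_i, a> is a linear equation in the a_j's. Collect the n equations into a matrix system V a = ℓ, where row i of V is v_i (expressed in the standard basis). Since V is invertible (lower-triangular with 1s on the diagonal, up to permutation), solve by back-substitution:
  V =
[[1, 1, 0],
 [0, 1, 1],
 [1, 0, 0]]
  V a = (-5, -6, -3)
Solving gives a = (-3, -2, -4).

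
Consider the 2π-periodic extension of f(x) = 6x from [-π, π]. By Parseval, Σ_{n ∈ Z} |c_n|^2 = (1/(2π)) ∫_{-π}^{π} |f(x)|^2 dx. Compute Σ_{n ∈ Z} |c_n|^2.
Σ |c_n|^2 = 12π^2

Expand and integrate term by term over [-π, π]:
  ∫ (6x)^2 dx = 36·(2π^3/3); ∫ 2·6·(0)·x dx = 0 (odd integrand); ∫ 0^2 dx = 0·2π.
So (1/(2π)) ∫_{-π}^{π} (6x)^2 dx = 36π^2/3 + 0 = 12π^2.
Parseval ⇒ Σ |c_n|^2 = 12π^2.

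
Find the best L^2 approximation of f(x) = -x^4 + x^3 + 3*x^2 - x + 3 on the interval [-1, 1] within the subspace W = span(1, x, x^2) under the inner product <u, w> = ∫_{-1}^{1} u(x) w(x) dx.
g(x) = 15*x^2/7 - 2*x/5 + 108/35

The best approximation g ∈ W is the orthogonal projection of f onto W. Writing g = a_0 + a_1 x + a_2 x^2, the coefficients solve the normal equations G · a = b where
  G_{ij} = <φ_i, φ_j> and b_i = <f, φ_i>, with φ_0 = 1, φ_1 = x, φ_2 = x^2.
G =
  [2, 0, 2/3]
  [0, 2/3, 0]
  [2/3, 0, 2/5],
b = (38/5, -4/15, 102/35).
Solving gives a_0 = 108/35, a_1 = -2/5, a_2 = 15/7, so
  g(x) = 15*x^2/7 - 2*x/5 + 108/35.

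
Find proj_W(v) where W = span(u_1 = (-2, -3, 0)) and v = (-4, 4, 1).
proj_W(v) = (8/13, 12/13, 0)

Set up U = [u_1 | ... | u_1] ∈ R^(3×1). The projector onto W = col(U) is P = U (U^T U)^(-1) U^T.
Compute U^T U =
  [13],
and U^T v = (-4).
Solve U^T U · c = U^T v for the coefficients: c = (-4/13). The projection is proj_W(v) = U c.
Check: (v - proj_W(v)) · u_1 = 0  (should be 0).
Result: proj_W(v) = (8/13, 12/13, 0).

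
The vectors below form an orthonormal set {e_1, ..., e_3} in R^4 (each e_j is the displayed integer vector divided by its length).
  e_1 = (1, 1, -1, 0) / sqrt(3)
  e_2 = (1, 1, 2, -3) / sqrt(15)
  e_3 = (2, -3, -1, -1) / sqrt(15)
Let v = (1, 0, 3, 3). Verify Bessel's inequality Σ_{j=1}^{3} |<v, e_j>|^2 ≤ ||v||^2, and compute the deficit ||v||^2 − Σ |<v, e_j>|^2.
Σ |<v, e_j>|^2 = 8/3; ||v||^2 = 19; deficit = 49/3

Write each e_j = u_j / sqrt(<u_j, u_j>) where u_j is the displayed integer vector. Then <v, e_j> = <v, u_j> / sqrt(<u_j, u_j>), so |<v, e_j>|^2 = <v, u_j>^2 / <u_j, u_j>.
Coefficients: <v, e_1> = -2/sqrt(3), <v, e_2> = -2/sqrt(15), <v, e_3> = -4/sqrt(15).
Square and sum: Σ |<v, e_j>|^2 = 8/3.
Compute ||v||^2 = v·v = 19.
Deficit = 19 − 8/3 = 49/3 ≥ 0, confirming Bessel's inequality. (The deficit equals ||v − Σ <v,e_j> e_j||^2, the squared distance from v to span{e_j}.)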